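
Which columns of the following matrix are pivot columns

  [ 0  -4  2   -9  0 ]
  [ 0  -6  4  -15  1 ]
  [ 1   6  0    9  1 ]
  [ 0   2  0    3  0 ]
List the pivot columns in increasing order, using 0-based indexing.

Swap R1 and R3.
  [ 1   6  0    9  1 ]
  [ 0  -6  4  -15  1 ]
  [ 0  -4  2   -9  0 ]
  [ 0   2  0    3  0 ]
Multiply R2 by -1/6.
  [ 1   6     0    9     1 ]
  [ 0   1  -2/3  5/2  -1/6 ]
  [ 0  -4     2   -9     0 ]
  [ 0   2     0    3     0 ]
Add 4 times R2 to R3.
  [ 1  6     0    9     1 ]
  [ 0  1  -2/3  5/2  -1/6 ]
  [ 0  0  -2/3    1  -2/3 ]
  [ 0  2     0    3     0 ]
Subtract 2 times R2 from R4.
  [ 1  6     0    9     1 ]
  [ 0  1  -2/3  5/2  -1/6 ]
  [ 0  0  -2/3    1  -2/3 ]
  [ 0  0   4/3   -2   1/3 ]
Multiply R3 by -3/2.
  [ 1  6     0     9     1 ]
  [ 0  1  -2/3   5/2  -1/6 ]
  [ 0  0     1  -3/2     1 ]
  [ 0  0   4/3    -2   1/3 ]
Subtract 4/3 times R3 from R4.
  [ 1  6     0     9     1 ]
  [ 0  1  -2/3   5/2  -1/6 ]
  [ 0  0     1  -3/2     1 ]
  [ 0  0     0     0    -1 ]
Multiply R4 by -1.
  [ 1  6     0     9     1 ]
  [ 0  1  -2/3   5/2  -1/6 ]
  [ 0  0     1  -3/2     1 ]
  [ 0  0     0     0     1 ]
Subtract R4 from R3.
  [ 1  6     0     9     1 ]
  [ 0  1  -2/3   5/2  -1/6 ]
  [ 0  0     1  -3/2     0 ]
  [ 0  0     0     0     1 ]
Add 1/6 times R4 to R2.
  [ 1  6     0     9  1 ]
  [ 0  1  -2/3   5/2  0 ]
  [ 0  0     1  -3/2  0 ]
  [ 0  0     0     0  1 ]
Subtract R4 from R1.
  [ 1  6     0     9  0 ]
  [ 0  1  -2/3   5/2  0 ]
  [ 0  0     1  -3/2  0 ]
  [ 0  0     0     0  1 ]
Add 2/3 times R3 to R2.
  [ 1  6  0     9  0 ]
  [ 0  1  0   3/2  0 ]
  [ 0  0  1  -3/2  0 ]
  [ 0  0  0     0  1 ]
Subtract 6 times R2 from R1.
  [ 1  0  0     0  0 ]
  [ 0  1  0   3/2  0 ]
  [ 0  0  1  -3/2  0 ]
  [ 0  0  0     0  1 ]
Pivot columns are the columns containing a leading 1.

0, 1, 2, 4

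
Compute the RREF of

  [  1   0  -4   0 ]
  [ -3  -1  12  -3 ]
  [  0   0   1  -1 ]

[[1, 0, 0, -4], [0, 1, 0, 3], [0, 0, 1, -1]]

Add 3 times ρ1 to ρ2.
  [ 1   0  -4   0 ]
  [ 0  -1   0  -3 ]
  [ 0   0   1  -1 ]
Multiply ρ2 by -1.
  [ 1  0  -4   0 ]
  [ 0  1   0   3 ]
  [ 0  0   1  -1 ]
Add 4 times ρ3 to ρ1.
  [ 1  0  0  -4 ]
  [ 0  1  0   3 ]
  [ 0  0  1  -1 ]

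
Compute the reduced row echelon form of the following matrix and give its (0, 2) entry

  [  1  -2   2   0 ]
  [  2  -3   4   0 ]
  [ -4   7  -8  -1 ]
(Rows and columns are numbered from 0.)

R2 ← R2 − 2·R1
  [  1  -2   2   0 ]
  [  0   1   0   0 ]
  [ -4   7  -8  -1 ]
R3 ← R3 + 4·R1
  [ 1  -2  2   0 ]
  [ 0   1  0   0 ]
  [ 0  -1  0  -1 ]
R3 ← R3 + R2
  [ 1  -2  2   0 ]
  [ 0   1  0   0 ]
  [ 0   0  0  -1 ]
R3 ← -1·R3
  [ 1  -2  2  0 ]
  [ 0   1  0  0 ]
  [ 0   0  0  1 ]
R1 ← R1 + 2·R2
  [ 1  0  2  0 ]
  [ 0  1  0  0 ]
  [ 0  0  0  1 ]

2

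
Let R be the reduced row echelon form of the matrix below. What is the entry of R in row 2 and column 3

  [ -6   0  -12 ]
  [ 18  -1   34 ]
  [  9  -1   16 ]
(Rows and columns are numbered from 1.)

2

ρ1 := -1/6·ρ1
  [  1   0   2 ]
  [ 18  -1  34 ]
  [  9  -1  16 ]
ρ2 := ρ2 − 18·ρ1
  [ 1   0   2 ]
  [ 0  -1  -2 ]
  [ 9  -1  16 ]
ρ3 := ρ3 − 9·ρ1
  [ 1   0   2 ]
  [ 0  -1  -2 ]
  [ 0  -1  -2 ]
ρ2 := -1·ρ2
  [ 1   0   2 ]
  [ 0   1   2 ]
  [ 0  -1  -2 ]
ρ3 := ρ3 + ρ2
  [ 1  0  2 ]
  [ 0  1  2 ]
  [ 0  0  0 ]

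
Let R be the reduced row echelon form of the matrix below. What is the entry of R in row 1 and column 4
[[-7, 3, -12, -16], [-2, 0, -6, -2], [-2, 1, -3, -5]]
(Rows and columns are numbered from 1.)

1

ρ1 → -1/7·ρ1
  [  1  -3/7  12/7  16/7 ]
  [ -2     0    -6    -2 ]
  [ -2     1    -3    -5 ]
ρ2 → ρ2 + 2·ρ1
  [  1  -3/7   12/7  16/7 ]
  [  0  -6/7  -18/7  18/7 ]
  [ -2     1     -3    -5 ]
ρ3 → ρ3 + 2·ρ1
  [ 1  -3/7   12/7  16/7 ]
  [ 0  -6/7  -18/7  18/7 ]
  [ 0   1/7    3/7  -3/7 ]
ρ2 → -7/6·ρ2
  [ 1  -3/7  12/7  16/7 ]
  [ 0     1     3    -3 ]
  [ 0   1/7   3/7  -3/7 ]
ρ3 → ρ3 − 1/7·ρ2
  [ 1  -3/7  12/7  16/7 ]
  [ 0     1     3    -3 ]
  [ 0     0     0     0 ]
ρ1 → ρ1 + 3/7·ρ2
  [ 1  0  3   1 ]
  [ 0  1  3  -3 ]
  [ 0  0  0   0 ]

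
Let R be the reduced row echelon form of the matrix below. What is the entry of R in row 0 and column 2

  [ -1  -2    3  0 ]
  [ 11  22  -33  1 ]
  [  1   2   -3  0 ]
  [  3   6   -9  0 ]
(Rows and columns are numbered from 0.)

ρ1 -> -1·ρ1
  [  1   2   -3  0 ]
  [ 11  22  -33  1 ]
  [  1   2   -3  0 ]
  [  3   6   -9  0 ]
ρ2 -> ρ2 − 11·ρ1
  [ 1  2  -3  0 ]
  [ 0  0   0  1 ]
  [ 1  2  -3  0 ]
  [ 3  6  -9  0 ]
ρ3 -> ρ3 − ρ1
  [ 1  2  -3  0 ]
  [ 0  0   0  1 ]
  [ 0  0   0  0 ]
  [ 3  6  -9  0 ]
ρ4 -> ρ4 − 3·ρ1
  [ 1  2  -3  0 ]
  [ 0  0   0  1 ]
  [ 0  0   0  0 ]
  [ 0  0   0  0 ]

-3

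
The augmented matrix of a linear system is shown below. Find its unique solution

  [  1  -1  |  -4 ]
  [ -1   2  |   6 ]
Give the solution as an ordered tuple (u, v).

(-2, 2)

R2 -> R2 + R1
  [ 1  -1  |  -4 ]
  [ 0   1  |   2 ]
R1 -> R1 + R2
  [ 1  0  |  -2 ]
  [ 0  1  |   2 ]
Reading off the last column: u = -2, v = 2.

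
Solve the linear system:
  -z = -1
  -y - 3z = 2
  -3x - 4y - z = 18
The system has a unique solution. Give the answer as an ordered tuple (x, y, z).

(1/3, -5, 1)

Form the augmented matrix and row-reduce:
  [  0   0  -1  |  -1 ]
  [  0  -1  -3  |   2 ]
  [ -3  -4  -1  |  18 ]
Swap R1 and R3.
Multiply R1 by -1/3.
Multiply R2 by -1.
Multiply R3 by -1.
Subtract 3 times R3 from R2.
Subtract 1/3 times R3 from R1.
Subtract 4/3 times R2 from R1.
Reading off the last column: x = 1/3, y = -5, z = 1.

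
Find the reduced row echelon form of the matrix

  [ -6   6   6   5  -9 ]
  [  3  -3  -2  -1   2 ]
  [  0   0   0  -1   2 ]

[[1, -1, 0, 0, 1/3], [0, 0, 1, 0, 1/2], [0, 0, 0, 1, -2]]

R1 := -1/6·R1
  [ 1  -1  -1  -5/6  3/2 ]
  [ 3  -3  -2    -1    2 ]
  [ 0   0   0    -1    2 ]
R2 := R2 − 3·R1
  [ 1  -1  -1  -5/6   3/2 ]
  [ 0   0   1   3/2  -5/2 ]
  [ 0   0   0    -1     2 ]
R3 := -1·R3
  [ 1  -1  -1  -5/6   3/2 ]
  [ 0   0   1   3/2  -5/2 ]
  [ 0   0   0     1    -2 ]
R2 := R2 − 3/2·R3
  [ 1  -1  -1  -5/6  3/2 ]
  [ 0   0   1     0  1/2 ]
  [ 0   0   0     1   -2 ]
R1 := R1 + 5/6·R3
  [ 1  -1  -1  0  -1/6 ]
  [ 0   0   1  0   1/2 ]
  [ 0   0   0  1    -2 ]
R1 := R1 + R2
  [ 1  -1  0  0  1/3 ]
  [ 0   0  1  0  1/2 ]
  [ 0   0  0  1   -2 ]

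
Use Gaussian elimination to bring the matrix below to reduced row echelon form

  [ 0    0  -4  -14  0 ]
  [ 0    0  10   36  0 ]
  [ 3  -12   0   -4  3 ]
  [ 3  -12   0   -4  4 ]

[[1, -4, 0, 0, 0], [0, 0, 1, 0, 0], [0, 0, 0, 1, 0], [0, 0, 0, 0, 1]]

ρ1 <=> ρ3
  [ 3  -12   0   -4  3 ]
  [ 0    0  10   36  0 ]
  [ 0    0  -4  -14  0 ]
  [ 3  -12   0   -4  4 ]
ρ1 ← 1/3·ρ1
  [ 1   -4   0  -4/3  1 ]
  [ 0    0  10    36  0 ]
  [ 0    0  -4   -14  0 ]
  [ 3  -12   0    -4  4 ]
ρ4 ← ρ4 − 3·ρ1
  [ 1  -4   0  -4/3  1 ]
  [ 0   0  10    36  0 ]
  [ 0   0  -4   -14  0 ]
  [ 0   0   0     0  1 ]
ρ2 ← 1/10·ρ2
  [ 1  -4   0  -4/3  1 ]
  [ 0   0   1  18/5  0 ]
  [ 0   0  -4   -14  0 ]
  [ 0   0   0     0  1 ]
ρ3 ← ρ3 + 4·ρ2
  [ 1  -4  0  -4/3  1 ]
  [ 0   0  1  18/5  0 ]
  [ 0   0  0   2/5  0 ]
  [ 0   0  0     0  1 ]
ρ3 ← 5/2·ρ3
  [ 1  -4  0  -4/3  1 ]
  [ 0   0  1  18/5  0 ]
  [ 0   0  0     1  0 ]
  [ 0   0  0     0  1 ]
ρ1 ← ρ1 − ρ4
  [ 1  -4  0  -4/3  0 ]
  [ 0   0  1  18/5  0 ]
  [ 0   0  0     1  0 ]
  [ 0   0  0     0  1 ]
ρ2 ← ρ2 − 18/5·ρ3
  [ 1  -4  0  -4/3  0 ]
  [ 0   0  1     0  0 ]
  [ 0   0  0     1  0 ]
  [ 0   0  0     0  1 ]
ρ1 ← ρ1 + 4/3·ρ3
  [ 1  -4  0  0  0 ]
  [ 0   0  1  0  0 ]
  [ 0   0  0  1  0 ]
  [ 0   0  0  0  1 ]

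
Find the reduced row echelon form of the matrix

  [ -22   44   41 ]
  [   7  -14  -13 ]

R1 → -1/22·R1
  [ 1   -2  -41/22 ]
  [ 7  -14     -13 ]
R2 → R2 − 7·R1
  [ 1  -2  -41/22 ]
  [ 0   0    1/22 ]
R2 → 22·R2
  [ 1  -2  -41/22 ]
  [ 0   0       1 ]
R1 → R1 + 41/22·R2
  [ 1  -2  0 ]
  [ 0   0  1 ]

[[1, -2, 0], [0, 0, 1]]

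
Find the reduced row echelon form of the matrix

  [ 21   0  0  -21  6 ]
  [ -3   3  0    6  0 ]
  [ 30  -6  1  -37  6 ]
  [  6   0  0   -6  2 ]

[[1, 0, 0, -1, 0], [0, 1, 0, 1, 0], [0, 0, 1, -1, 0], [0, 0, 0, 0, 1]]

Multiply R1 by 1/21.
  [  1   0  0   -1  2/7 ]
  [ -3   3  0    6    0 ]
  [ 30  -6  1  -37    6 ]
  [  6   0  0   -6    2 ]
Add 3 times R1 to R2.
  [  1   0  0   -1  2/7 ]
  [  0   3  0    3  6/7 ]
  [ 30  -6  1  -37    6 ]
  [  6   0  0   -6    2 ]
Subtract 30 times R1 from R3.
  [ 1   0  0  -1    2/7 ]
  [ 0   3  0   3    6/7 ]
  [ 0  -6  1  -7  -18/7 ]
  [ 6   0  0  -6      2 ]
Subtract 6 times R1 from R4.
  [ 1   0  0  -1    2/7 ]
  [ 0   3  0   3    6/7 ]
  [ 0  -6  1  -7  -18/7 ]
  [ 0   0  0   0    2/7 ]
Multiply R2 by 1/3.
  [ 1   0  0  -1    2/7 ]
  [ 0   1  0   1    2/7 ]
  [ 0  -6  1  -7  -18/7 ]
  [ 0   0  0   0    2/7 ]
Add 6 times R2 to R3.
  [ 1  0  0  -1   2/7 ]
  [ 0  1  0   1   2/7 ]
  [ 0  0  1  -1  -6/7 ]
  [ 0  0  0   0   2/7 ]
Multiply R4 by 7/2.
  [ 1  0  0  -1   2/7 ]
  [ 0  1  0   1   2/7 ]
  [ 0  0  1  -1  -6/7 ]
  [ 0  0  0   0     1 ]
Add 6/7 times R4 to R3.
  [ 1  0  0  -1  2/7 ]
  [ 0  1  0   1  2/7 ]
  [ 0  0  1  -1    0 ]
  [ 0  0  0   0    1 ]
Subtract 2/7 times R4 from R2.
  [ 1  0  0  -1  2/7 ]
  [ 0  1  0   1    0 ]
  [ 0  0  1  -1    0 ]
  [ 0  0  0   0    1 ]
Subtract 2/7 times R4 from R1.
  [ 1  0  0  -1  0 ]
  [ 0  1  0   1  0 ]
  [ 0  0  1  -1  0 ]
  [ 0  0  0   0  1 ]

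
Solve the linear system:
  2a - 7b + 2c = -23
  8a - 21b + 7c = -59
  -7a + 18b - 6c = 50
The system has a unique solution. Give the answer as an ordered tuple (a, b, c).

Form the augmented matrix and row-reduce:
  [  2   -7   2  |  -23 ]
  [  8  -21   7  |  -59 ]
  [ -7   18  -6  |   50 ]
ρ1 := 1/2·ρ1
ρ2 := ρ2 − 8·ρ1
ρ3 := ρ3 + 7·ρ1
ρ2 := 1/7·ρ2
ρ3 := ρ3 + 13/2·ρ2
ρ3 := 14·ρ3
ρ2 := ρ2 + 1/7·ρ3
ρ1 := ρ1 − ρ3
ρ1 := ρ1 + 7/2·ρ2
Reading off the last column: a = 4, b = 5, c = 2.

(4, 5, 2)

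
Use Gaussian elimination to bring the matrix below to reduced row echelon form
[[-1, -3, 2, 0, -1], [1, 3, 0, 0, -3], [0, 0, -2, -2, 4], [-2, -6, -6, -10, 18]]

R1 → -1·R1
  [  1   3  -2    0   1 ]
  [  1   3   0    0  -3 ]
  [  0   0  -2   -2   4 ]
  [ -2  -6  -6  -10  18 ]
R2 → R2 − R1
  [  1   3  -2    0   1 ]
  [  0   0   2    0  -4 ]
  [  0   0  -2   -2   4 ]
  [ -2  -6  -6  -10  18 ]
R4 → R4 + 2·R1
  [ 1  3   -2    0   1 ]
  [ 0  0    2    0  -4 ]
  [ 0  0   -2   -2   4 ]
  [ 0  0  -10  -10  20 ]
R2 → 1/2·R2
  [ 1  3   -2    0   1 ]
  [ 0  0    1    0  -2 ]
  [ 0  0   -2   -2   4 ]
  [ 0  0  -10  -10  20 ]
R3 → R3 + 2·R2
  [ 1  3   -2    0   1 ]
  [ 0  0    1    0  -2 ]
  [ 0  0    0   -2   0 ]
  [ 0  0  -10  -10  20 ]
R4 → R4 + 10·R2
  [ 1  3  -2    0   1 ]
  [ 0  0   1    0  -2 ]
  [ 0  0   0   -2   0 ]
  [ 0  0   0  -10   0 ]
R3 → -1/2·R3
  [ 1  3  -2    0   1 ]
  [ 0  0   1    0  -2 ]
  [ 0  0   0    1   0 ]
  [ 0  0   0  -10   0 ]
R4 → R4 + 10·R3
  [ 1  3  -2  0   1 ]
  [ 0  0   1  0  -2 ]
  [ 0  0   0  1   0 ]
  [ 0  0   0  0   0 ]
R1 → R1 + 2·R2
  [ 1  3  0  0  -3 ]
  [ 0  0  1  0  -2 ]
  [ 0  0  0  1   0 ]
  [ 0  0  0  0   0 ]

[[1, 3, 0, 0, -3], [0, 0, 1, 0, -2], [0, 0, 0, 1, 0], [0, 0, 0, 0, 0]]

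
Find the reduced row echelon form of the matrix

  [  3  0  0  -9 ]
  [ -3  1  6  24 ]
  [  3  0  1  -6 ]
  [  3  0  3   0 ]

[[1, 0, 0, -3], [0, 1, 0, -3], [0, 0, 1, 3], [0, 0, 0, 0]]

r1 ← 1/3·r1
  [  1  0  0  -3 ]
  [ -3  1  6  24 ]
  [  3  0  1  -6 ]
  [  3  0  3   0 ]
r2 ← r2 + 3·r1
  [ 1  0  0  -3 ]
  [ 0  1  6  15 ]
  [ 3  0  1  -6 ]
  [ 3  0  3   0 ]
r3 ← r3 − 3·r1
  [ 1  0  0  -3 ]
  [ 0  1  6  15 ]
  [ 0  0  1   3 ]
  [ 3  0  3   0 ]
r4 ← r4 − 3·r1
  [ 1  0  0  -3 ]
  [ 0  1  6  15 ]
  [ 0  0  1   3 ]
  [ 0  0  3   9 ]
r4 ← r4 − 3·r3
  [ 1  0  0  -3 ]
  [ 0  1  6  15 ]
  [ 0  0  1   3 ]
  [ 0  0  0   0 ]
r2 ← r2 − 6·r3
  [ 1  0  0  -3 ]
  [ 0  1  0  -3 ]
  [ 0  0  1   3 ]
  [ 0  0  0   0 ]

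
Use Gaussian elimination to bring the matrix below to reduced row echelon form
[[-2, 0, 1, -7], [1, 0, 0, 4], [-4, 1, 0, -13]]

r1 := -1/2·r1
  [  1  0  -1/2  7/2 ]
  [  1  0     0    4 ]
  [ -4  1     0  -13 ]
r2 := r2 − r1
  [  1  0  -1/2  7/2 ]
  [  0  0   1/2  1/2 ]
  [ -4  1     0  -13 ]
r3 := r3 + 4·r1
  [ 1  0  -1/2  7/2 ]
  [ 0  0   1/2  1/2 ]
  [ 0  1    -2    1 ]
r2 ↔ r3
  [ 1  0  -1/2  7/2 ]
  [ 0  1    -2    1 ]
  [ 0  0   1/2  1/2 ]
r3 := 2·r3
  [ 1  0  -1/2  7/2 ]
  [ 0  1    -2    1 ]
  [ 0  0     1    1 ]
r2 := r2 + 2·r3
  [ 1  0  -1/2  7/2 ]
  [ 0  1     0    3 ]
  [ 0  0     1    1 ]
r1 := r1 + 1/2·r3
  [ 1  0  0  4 ]
  [ 0  1  0  3 ]
  [ 0  0  1  1 ]

[[1, 0, 0, 4], [0, 1, 0, 3], [0, 0, 1, 1]]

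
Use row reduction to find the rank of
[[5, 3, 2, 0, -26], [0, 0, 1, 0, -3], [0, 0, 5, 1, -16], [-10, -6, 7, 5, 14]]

r1 := 1/5·r1
  [   1  3/5  2/5  0  -26/5 ]
  [   0    0    1  0     -3 ]
  [   0    0    5  1    -16 ]
  [ -10   -6    7  5     14 ]
r4 := r4 + 10·r1
  [ 1  3/5  2/5  0  -26/5 ]
  [ 0    0    1  0     -3 ]
  [ 0    0    5  1    -16 ]
  [ 0    0   11  5    -38 ]
r3 := r3 − 5·r2
  [ 1  3/5  2/5  0  -26/5 ]
  [ 0    0    1  0     -3 ]
  [ 0    0    0  1     -1 ]
  [ 0    0   11  5    -38 ]
r4 := r4 − 11·r2
  [ 1  3/5  2/5  0  -26/5 ]
  [ 0    0    1  0     -3 ]
  [ 0    0    0  1     -1 ]
  [ 0    0    0  5     -5 ]
r4 := r4 − 5·r3
  [ 1  3/5  2/5  0  -26/5 ]
  [ 0    0    1  0     -3 ]
  [ 0    0    0  1     -1 ]
  [ 0    0    0  0      0 ]
r1 := r1 − 2/5·r2
  [ 1  3/5  0  0  -4 ]
  [ 0    0  1  0  -3 ]
  [ 0    0  0  1  -1 ]
  [ 0    0  0  0   0 ]
The reduced form has 3 nonzero rows.

rank = 3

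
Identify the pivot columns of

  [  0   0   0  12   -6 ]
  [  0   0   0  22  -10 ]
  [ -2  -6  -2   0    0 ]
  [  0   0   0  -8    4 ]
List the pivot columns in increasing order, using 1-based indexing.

1, 4, 5

ρ1 ↔ ρ3
  [ -2  -6  -2   0    0 ]
  [  0   0   0  22  -10 ]
  [  0   0   0  12   -6 ]
  [  0   0   0  -8    4 ]
ρ1 → -1/2·ρ1
  [ 1  3  1   0    0 ]
  [ 0  0  0  22  -10 ]
  [ 0  0  0  12   -6 ]
  [ 0  0  0  -8    4 ]
ρ2 → 1/22·ρ2
  [ 1  3  1   0      0 ]
  [ 0  0  0   1  -5/11 ]
  [ 0  0  0  12     -6 ]
  [ 0  0  0  -8      4 ]
ρ3 → ρ3 − 12·ρ2
  [ 1  3  1   0      0 ]
  [ 0  0  0   1  -5/11 ]
  [ 0  0  0   0  -6/11 ]
  [ 0  0  0  -8      4 ]
ρ4 → ρ4 + 8·ρ2
  [ 1  3  1  0      0 ]
  [ 0  0  0  1  -5/11 ]
  [ 0  0  0  0  -6/11 ]
  [ 0  0  0  0   4/11 ]
ρ3 → -11/6·ρ3
  [ 1  3  1  0      0 ]
  [ 0  0  0  1  -5/11 ]
  [ 0  0  0  0      1 ]
  [ 0  0  0  0   4/11 ]
ρ4 → ρ4 − 4/11·ρ3
  [ 1  3  1  0      0 ]
  [ 0  0  0  1  -5/11 ]
  [ 0  0  0  0      1 ]
  [ 0  0  0  0      0 ]
ρ2 → ρ2 + 5/11·ρ3
  [ 1  3  1  0  0 ]
  [ 0  0  0  1  0 ]
  [ 0  0  0  0  1 ]
  [ 0  0  0  0  0 ]
Pivot columns are the columns containing a leading 1.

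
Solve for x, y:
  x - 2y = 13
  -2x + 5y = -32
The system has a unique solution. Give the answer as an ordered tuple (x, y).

Form the augmented matrix and row-reduce:
  [  1  -2  |   13 ]
  [ -2   5  |  -32 ]
R2 ← R2 + 2·R1
  [ 1  -2  |  13 ]
  [ 0   1  |  -6 ]
R1 ← R1 + 2·R2
  [ 1  0  |   1 ]
  [ 0  1  |  -6 ]
Reading off the last column: x = 1, y = -6.

(1, -6)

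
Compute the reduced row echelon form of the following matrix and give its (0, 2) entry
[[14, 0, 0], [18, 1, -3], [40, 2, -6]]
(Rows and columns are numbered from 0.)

0

ρ1 -> 1/14·ρ1
ρ2 -> ρ2 − 18·ρ1
ρ3 -> ρ3 − 40·ρ1
ρ3 -> ρ3 − 2·ρ2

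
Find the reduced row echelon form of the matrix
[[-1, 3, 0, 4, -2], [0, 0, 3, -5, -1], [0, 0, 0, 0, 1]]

ρ1 ← -1·ρ1
ρ2 ← 1/3·ρ2
ρ2 ← ρ2 + 1/3·ρ3
ρ1 ← ρ1 − 2·ρ3

[[1, -3, 0, -4, 0], [0, 0, 1, -5/3, 0], [0, 0, 0, 0, 1]]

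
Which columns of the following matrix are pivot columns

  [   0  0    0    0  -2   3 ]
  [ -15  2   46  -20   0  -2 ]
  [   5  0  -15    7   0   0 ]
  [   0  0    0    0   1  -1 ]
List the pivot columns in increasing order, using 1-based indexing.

1, 2, 5, 6

Swap ρ1 and ρ2.
  [ -15  2   46  -20   0  -2 ]
  [   0  0    0    0  -2   3 ]
  [   5  0  -15    7   0   0 ]
  [   0  0    0    0   1  -1 ]
Multiply ρ1 by -1/15.
  [ 1  -2/15  -46/15  4/3   0  2/15 ]
  [ 0      0       0    0  -2     3 ]
  [ 5      0     -15    7   0     0 ]
  [ 0      0       0    0   1    -1 ]
Subtract 5 times ρ1 from ρ3.
  [ 1  -2/15  -46/15  4/3   0  2/15 ]
  [ 0      0       0    0  -2     3 ]
  [ 0    2/3     1/3  1/3   0  -2/3 ]
  [ 0      0       0    0   1    -1 ]
Swap ρ2 and ρ3.
  [ 1  -2/15  -46/15  4/3   0  2/15 ]
  [ 0    2/3     1/3  1/3   0  -2/3 ]
  [ 0      0       0    0  -2     3 ]
  [ 0      0       0    0   1    -1 ]
Multiply ρ2 by 3/2.
  [ 1  -2/15  -46/15  4/3   0  2/15 ]
  [ 0      1     1/2  1/2   0    -1 ]
  [ 0      0       0    0  -2     3 ]
  [ 0      0       0    0   1    -1 ]
Multiply ρ3 by -1/2.
  [ 1  -2/15  -46/15  4/3  0  2/15 ]
  [ 0      1     1/2  1/2  0    -1 ]
  [ 0      0       0    0  1  -3/2 ]
  [ 0      0       0    0  1    -1 ]
Subtract ρ3 from ρ4.
  [ 1  -2/15  -46/15  4/3  0  2/15 ]
  [ 0      1     1/2  1/2  0    -1 ]
  [ 0      0       0    0  1  -3/2 ]
  [ 0      0       0    0  0   1/2 ]
Multiply ρ4 by 2.
  [ 1  -2/15  -46/15  4/3  0  2/15 ]
  [ 0      1     1/2  1/2  0    -1 ]
  [ 0      0       0    0  1  -3/2 ]
  [ 0      0       0    0  0     1 ]
Add 3/2 times ρ4 to ρ3.
  [ 1  -2/15  -46/15  4/3  0  2/15 ]
  [ 0      1     1/2  1/2  0    -1 ]
  [ 0      0       0    0  1     0 ]
  [ 0      0       0    0  0     1 ]
Add ρ4 to ρ2.
  [ 1  -2/15  -46/15  4/3  0  2/15 ]
  [ 0      1     1/2  1/2  0     0 ]
  [ 0      0       0    0  1     0 ]
  [ 0      0       0    0  0     1 ]
Subtract 2/15 times ρ4 from ρ1.
  [ 1  -2/15  -46/15  4/3  0  0 ]
  [ 0      1     1/2  1/2  0  0 ]
  [ 0      0       0    0  1  0 ]
  [ 0      0       0    0  0  1 ]
Add 2/15 times ρ2 to ρ1.
  [ 1  0   -3  7/5  0  0 ]
  [ 0  1  1/2  1/2  0  0 ]
  [ 0  0    0    0  1  0 ]
  [ 0  0    0    0  0  1 ]
Pivot columns are the columns containing a leading 1.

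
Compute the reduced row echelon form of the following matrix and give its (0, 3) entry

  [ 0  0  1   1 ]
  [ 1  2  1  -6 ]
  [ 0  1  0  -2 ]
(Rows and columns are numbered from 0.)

-3

Swap R1 and R2.
Swap R2 and R3.
Subtract R3 from R1.
Subtract 2 times R2 from R1.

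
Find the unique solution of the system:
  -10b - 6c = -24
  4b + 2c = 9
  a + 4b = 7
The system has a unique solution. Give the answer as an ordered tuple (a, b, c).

Form the augmented matrix and row-reduce:
  [ 0  -10  -6  |  -24 ]
  [ 0    4   2  |    9 ]
  [ 1    4   0  |    7 ]
Swap R1 and R3.
  [ 1    4   0  |    7 ]
  [ 0    4   2  |    9 ]
  [ 0  -10  -6  |  -24 ]
Multiply R2 by 1/4.
  [ 1    4    0  |    7 ]
  [ 0    1  1/2  |  9/4 ]
  [ 0  -10   -6  |  -24 ]
Add 10 times R2 to R3.
  [ 1  4    0  |     7 ]
  [ 0  1  1/2  |   9/4 ]
  [ 0  0   -1  |  -3/2 ]
Multiply R3 by -1.
  [ 1  4    0  |    7 ]
  [ 0  1  1/2  |  9/4 ]
  [ 0  0    1  |  3/2 ]
Subtract 1/2 times R3 from R2.
  [ 1  4  0  |    7 ]
  [ 0  1  0  |  3/2 ]
  [ 0  0  1  |  3/2 ]
Subtract 4 times R2 from R1.
  [ 1  0  0  |    1 ]
  [ 0  1  0  |  3/2 ]
  [ 0  0  1  |  3/2 ]
Reading off the last column: a = 1, b = 3/2, c = 3/2.

(1, 3/2, 3/2)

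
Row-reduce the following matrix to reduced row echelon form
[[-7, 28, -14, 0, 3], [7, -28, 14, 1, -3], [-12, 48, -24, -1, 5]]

[[1, -4, 2, 0, 0], [0, 0, 0, 1, 0], [0, 0, 0, 0, 1]]

ρ1 → -1/7·ρ1
  [   1   -4    2   0  -3/7 ]
  [   7  -28   14   1    -3 ]
  [ -12   48  -24  -1     5 ]
ρ2 → ρ2 − 7·ρ1
  [   1  -4    2   0  -3/7 ]
  [   0   0    0   1     0 ]
  [ -12  48  -24  -1     5 ]
ρ3 → ρ3 + 12·ρ1
  [ 1  -4  2   0  -3/7 ]
  [ 0   0  0   1     0 ]
  [ 0   0  0  -1  -1/7 ]
ρ3 → ρ3 + ρ2
  [ 1  -4  2  0  -3/7 ]
  [ 0   0  0  1     0 ]
  [ 0   0  0  0  -1/7 ]
ρ3 → -7·ρ3
  [ 1  -4  2  0  -3/7 ]
  [ 0   0  0  1     0 ]
  [ 0   0  0  0     1 ]
ρ1 → ρ1 + 3/7·ρ3
  [ 1  -4  2  0  0 ]
  [ 0   0  0  1  0 ]
  [ 0   0  0  0  1 ]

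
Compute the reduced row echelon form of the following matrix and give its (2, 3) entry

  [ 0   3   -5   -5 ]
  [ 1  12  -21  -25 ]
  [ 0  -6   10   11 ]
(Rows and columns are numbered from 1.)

ρ1 <-> ρ2
  [ 1  12  -21  -25 ]
  [ 0   3   -5   -5 ]
  [ 0  -6   10   11 ]
ρ2 -> 1/3·ρ2
  [ 1  12   -21   -25 ]
  [ 0   1  -5/3  -5/3 ]
  [ 0  -6    10    11 ]
ρ3 -> ρ3 + 6·ρ2
  [ 1  12   -21   -25 ]
  [ 0   1  -5/3  -5/3 ]
  [ 0   0     0     1 ]
ρ2 -> ρ2 + 5/3·ρ3
  [ 1  12   -21  -25 ]
  [ 0   1  -5/3    0 ]
  [ 0   0     0    1 ]
ρ1 -> ρ1 + 25·ρ3
  [ 1  12   -21  0 ]
  [ 0   1  -5/3  0 ]
  [ 0   0     0  1 ]
ρ1 -> ρ1 − 12·ρ2
  [ 1  0    -1  0 ]
  [ 0  1  -5/3  0 ]
  [ 0  0     0  1 ]

-5/3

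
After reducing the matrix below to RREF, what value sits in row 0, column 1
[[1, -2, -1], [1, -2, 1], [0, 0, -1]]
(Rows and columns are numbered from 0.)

-2

r2 -> r2 − r1
  [ 1  -2  -1 ]
  [ 0   0   2 ]
  [ 0   0  -1 ]
r2 -> 1/2·r2
  [ 1  -2  -1 ]
  [ 0   0   1 ]
  [ 0   0  -1 ]
r3 -> r3 + r2
  [ 1  -2  -1 ]
  [ 0   0   1 ]
  [ 0   0   0 ]
r1 -> r1 + r2
  [ 1  -2  0 ]
  [ 0   0  1 ]
  [ 0   0  0 ]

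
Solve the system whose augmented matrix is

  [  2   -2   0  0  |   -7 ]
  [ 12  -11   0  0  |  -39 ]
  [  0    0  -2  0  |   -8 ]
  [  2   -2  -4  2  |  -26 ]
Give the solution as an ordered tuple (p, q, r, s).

r1 := 1/2·r1
  [  1   -1   0  0  |  -7/2 ]
  [ 12  -11   0  0  |   -39 ]
  [  0    0  -2  0  |    -8 ]
  [  2   -2  -4  2  |   -26 ]
r2 := r2 − 12·r1
  [ 1  -1   0  0  |  -7/2 ]
  [ 0   1   0  0  |     3 ]
  [ 0   0  -2  0  |    -8 ]
  [ 2  -2  -4  2  |   -26 ]
r4 := r4 − 2·r1
  [ 1  -1   0  0  |  -7/2 ]
  [ 0   1   0  0  |     3 ]
  [ 0   0  -2  0  |    -8 ]
  [ 0   0  -4  2  |   -19 ]
r3 := -1/2·r3
  [ 1  -1   0  0  |  -7/2 ]
  [ 0   1   0  0  |     3 ]
  [ 0   0   1  0  |     4 ]
  [ 0   0  -4  2  |   -19 ]
r4 := r4 + 4·r3
  [ 1  -1  0  0  |  -7/2 ]
  [ 0   1  0  0  |     3 ]
  [ 0   0  1  0  |     4 ]
  [ 0   0  0  2  |    -3 ]
r4 := 1/2·r4
  [ 1  -1  0  0  |  -7/2 ]
  [ 0   1  0  0  |     3 ]
  [ 0   0  1  0  |     4 ]
  [ 0   0  0  1  |  -3/2 ]
r1 := r1 + r2
  [ 1  0  0  0  |  -1/2 ]
  [ 0  1  0  0  |     3 ]
  [ 0  0  1  0  |     4 ]
  [ 0  0  0  1  |  -3/2 ]
Reading off the last column: p = -1/2, q = 3, r = 4, s = -3/2.

(-1/2, 3, 4, -3/2)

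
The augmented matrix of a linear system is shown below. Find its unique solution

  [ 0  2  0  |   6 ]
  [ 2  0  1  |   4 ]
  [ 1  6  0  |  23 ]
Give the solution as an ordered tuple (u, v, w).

Swap ρ1 and ρ2.
  [ 2  0  1  |   4 ]
  [ 0  2  0  |   6 ]
  [ 1  6  0  |  23 ]
Multiply ρ1 by 1/2.
  [ 1  0  1/2  |   2 ]
  [ 0  2    0  |   6 ]
  [ 1  6    0  |  23 ]
Subtract ρ1 from ρ3.
  [ 1  0   1/2  |   2 ]
  [ 0  2     0  |   6 ]
  [ 0  6  -1/2  |  21 ]
Multiply ρ2 by 1/2.
  [ 1  0   1/2  |   2 ]
  [ 0  1     0  |   3 ]
  [ 0  6  -1/2  |  21 ]
Subtract 6 times ρ2 from ρ3.
  [ 1  0   1/2  |  2 ]
  [ 0  1     0  |  3 ]
  [ 0  0  -1/2  |  3 ]
Multiply ρ3 by -2.
  [ 1  0  1/2  |   2 ]
  [ 0  1    0  |   3 ]
  [ 0  0    1  |  -6 ]
Subtract 1/2 times ρ3 from ρ1.
  [ 1  0  0  |   5 ]
  [ 0  1  0  |   3 ]
  [ 0  0  1  |  -6 ]
Reading off the last column: u = 5, v = 3, w = -6.

(5, 3, -6)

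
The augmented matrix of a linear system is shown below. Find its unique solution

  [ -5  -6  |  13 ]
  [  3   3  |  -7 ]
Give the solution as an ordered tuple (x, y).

(-1, -4/3)

R1 ← -1/5·R1
  [ 1  6/5  |  -13/5 ]
  [ 3    3  |     -7 ]
R2 ← R2 − 3·R1
  [ 1   6/5  |  -13/5 ]
  [ 0  -3/5  |    4/5 ]
R2 ← -5/3·R2
  [ 1  6/5  |  -13/5 ]
  [ 0    1  |   -4/3 ]
R1 ← R1 − 6/5·R2
  [ 1  0  |    -1 ]
  [ 0  1  |  -4/3 ]
Reading off the last column: x = -1, y = -4/3.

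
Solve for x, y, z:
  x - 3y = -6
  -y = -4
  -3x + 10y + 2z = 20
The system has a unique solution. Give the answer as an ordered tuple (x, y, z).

(6, 4, -1)

Form the augmented matrix and row-reduce:
  [  1  -3  0  |  -6 ]
  [  0  -1  0  |  -4 ]
  [ -3  10  2  |  20 ]
Add 3 times ρ1 to ρ3.
  [ 1  -3  0  |  -6 ]
  [ 0  -1  0  |  -4 ]
  [ 0   1  2  |   2 ]
Multiply ρ2 by -1.
  [ 1  -3  0  |  -6 ]
  [ 0   1  0  |   4 ]
  [ 0   1  2  |   2 ]
Subtract ρ2 from ρ3.
  [ 1  -3  0  |  -6 ]
  [ 0   1  0  |   4 ]
  [ 0   0  2  |  -2 ]
Multiply ρ3 by 1/2.
  [ 1  -3  0  |  -6 ]
  [ 0   1  0  |   4 ]
  [ 0   0  1  |  -1 ]
Add 3 times ρ2 to ρ1.
  [ 1  0  0  |   6 ]
  [ 0  1  0  |   4 ]
  [ 0  0  1  |  -1 ]
Reading off the last column: x = 6, y = 4, z = -1.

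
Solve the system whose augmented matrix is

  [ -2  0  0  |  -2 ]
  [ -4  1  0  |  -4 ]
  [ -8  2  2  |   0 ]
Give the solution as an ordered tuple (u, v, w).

(1, 0, 4)

Multiply R1 by -1/2.
Add 4 times R1 to R2.
Add 8 times R1 to R3.
Subtract 2 times R2 from R3.
Multiply R3 by 1/2.
Reading off the last column: u = 1, v = 0, w = 4.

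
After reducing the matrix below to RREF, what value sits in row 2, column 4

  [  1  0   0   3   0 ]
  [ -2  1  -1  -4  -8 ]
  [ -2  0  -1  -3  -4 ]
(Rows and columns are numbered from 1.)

R2 ← R2 + 2·R1
R3 ← R3 + 2·R1
R3 ← -1·R3
R2 ← R2 + R3

-1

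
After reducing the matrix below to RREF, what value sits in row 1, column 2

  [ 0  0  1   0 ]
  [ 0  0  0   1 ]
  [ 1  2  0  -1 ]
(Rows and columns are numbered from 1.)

2

Swap R1 and R3.
  [ 1  2  0  -1 ]
  [ 0  0  0   1 ]
  [ 0  0  1   0 ]
Swap R2 and R3.
  [ 1  2  0  -1 ]
  [ 0  0  1   0 ]
  [ 0  0  0   1 ]
Add R3 to R1.
  [ 1  2  0  0 ]
  [ 0  0  1  0 ]
  [ 0  0  0  1 ]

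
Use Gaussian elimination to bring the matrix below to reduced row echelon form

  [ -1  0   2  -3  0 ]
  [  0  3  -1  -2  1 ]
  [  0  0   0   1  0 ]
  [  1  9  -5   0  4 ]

Multiply R1 by -1.
  [ 1  0  -2   3  0 ]
  [ 0  3  -1  -2  1 ]
  [ 0  0   0   1  0 ]
  [ 1  9  -5   0  4 ]
Subtract R1 from R4.
  [ 1  0  -2   3  0 ]
  [ 0  3  -1  -2  1 ]
  [ 0  0   0   1  0 ]
  [ 0  9  -3  -3  4 ]
Multiply R2 by 1/3.
  [ 1  0    -2     3    0 ]
  [ 0  1  -1/3  -2/3  1/3 ]
  [ 0  0     0     1    0 ]
  [ 0  9    -3    -3    4 ]
Subtract 9 times R2 from R4.
  [ 1  0    -2     3    0 ]
  [ 0  1  -1/3  -2/3  1/3 ]
  [ 0  0     0     1    0 ]
  [ 0  0     0     3    1 ]
Subtract 3 times R3 from R4.
  [ 1  0    -2     3    0 ]
  [ 0  1  -1/3  -2/3  1/3 ]
  [ 0  0     0     1    0 ]
  [ 0  0     0     0    1 ]
Subtract 1/3 times R4 from R2.
  [ 1  0    -2     3  0 ]
  [ 0  1  -1/3  -2/3  0 ]
  [ 0  0     0     1  0 ]
  [ 0  0     0     0  1 ]
Add 2/3 times R3 to R2.
  [ 1  0    -2  3  0 ]
  [ 0  1  -1/3  0  0 ]
  [ 0  0     0  1  0 ]
  [ 0  0     0  0  1 ]
Subtract 3 times R3 from R1.
  [ 1  0    -2  0  0 ]
  [ 0  1  -1/3  0  0 ]
  [ 0  0     0  1  0 ]
  [ 0  0     0  0  1 ]

[[1, 0, -2, 0, 0], [0, 1, -1/3, 0, 0], [0, 0, 0, 1, 0], [0, 0, 0, 0, 1]]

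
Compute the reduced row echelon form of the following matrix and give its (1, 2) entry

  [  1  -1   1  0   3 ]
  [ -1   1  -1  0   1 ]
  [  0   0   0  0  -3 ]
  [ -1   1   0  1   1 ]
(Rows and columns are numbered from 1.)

-1

r2 ← r2 + r1
  [  1  -1  1  0   3 ]
  [  0   0  0  0   4 ]
  [  0   0  0  0  -3 ]
  [ -1   1  0  1   1 ]
r4 ← r4 + r1
  [ 1  -1  1  0   3 ]
  [ 0   0  0  0   4 ]
  [ 0   0  0  0  -3 ]
  [ 0   0  1  1   4 ]
r2 <-> r4
  [ 1  -1  1  0   3 ]
  [ 0   0  1  1   4 ]
  [ 0   0  0  0  -3 ]
  [ 0   0  0  0   4 ]
r3 ← -1/3·r3
  [ 1  -1  1  0  3 ]
  [ 0   0  1  1  4 ]
  [ 0   0  0  0  1 ]
  [ 0   0  0  0  4 ]
r4 ← r4 − 4·r3
  [ 1  -1  1  0  3 ]
  [ 0   0  1  1  4 ]
  [ 0   0  0  0  1 ]
  [ 0   0  0  0  0 ]
r2 ← r2 − 4·r3
  [ 1  -1  1  0  3 ]
  [ 0   0  1  1  0 ]
  [ 0   0  0  0  1 ]
  [ 0   0  0  0  0 ]
r1 ← r1 − 3·r3
  [ 1  -1  1  0  0 ]
  [ 0   0  1  1  0 ]
  [ 0   0  0  0  1 ]
  [ 0   0  0  0  0 ]
r1 ← r1 − r2
  [ 1  -1  0  -1  0 ]
  [ 0   0  1   1  0 ]
  [ 0   0  0   0  1 ]
  [ 0   0  0   0  0 ]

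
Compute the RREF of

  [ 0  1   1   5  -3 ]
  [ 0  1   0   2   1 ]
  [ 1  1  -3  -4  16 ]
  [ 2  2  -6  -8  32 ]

Swap R1 and R3.
  [ 1  1  -3  -4  16 ]
  [ 0  1   0   2   1 ]
  [ 0  1   1   5  -3 ]
  [ 2  2  -6  -8  32 ]
Subtract 2 times R1 from R4.
  [ 1  1  -3  -4  16 ]
  [ 0  1   0   2   1 ]
  [ 0  1   1   5  -3 ]
  [ 0  0   0   0   0 ]
Subtract R2 from R3.
  [ 1  1  -3  -4  16 ]
  [ 0  1   0   2   1 ]
  [ 0  0   1   3  -4 ]
  [ 0  0   0   0   0 ]
Add 3 times R3 to R1.
  [ 1  1  0  5   4 ]
  [ 0  1  0  2   1 ]
  [ 0  0  1  3  -4 ]
  [ 0  0  0  0   0 ]
Subtract R2 from R1.
  [ 1  0  0  3   3 ]
  [ 0  1  0  2   1 ]
  [ 0  0  1  3  -4 ]
  [ 0  0  0  0   0 ]

[[1, 0, 0, 3, 3], [0, 1, 0, 2, 1], [0, 0, 1, 3, -4], [0, 0, 0, 0, 0]]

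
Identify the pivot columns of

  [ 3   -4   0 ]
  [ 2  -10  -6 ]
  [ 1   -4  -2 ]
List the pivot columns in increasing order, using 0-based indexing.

0, 1, 2

R1 -> 1/3·R1
  [ 1  -4/3   0 ]
  [ 2   -10  -6 ]
  [ 1    -4  -2 ]
R2 -> R2 − 2·R1
  [ 1   -4/3   0 ]
  [ 0  -22/3  -6 ]
  [ 1     -4  -2 ]
R3 -> R3 − R1
  [ 1   -4/3   0 ]
  [ 0  -22/3  -6 ]
  [ 0   -8/3  -2 ]
R2 -> -3/22·R2
  [ 1  -4/3     0 ]
  [ 0     1  9/11 ]
  [ 0  -8/3    -2 ]
R3 -> R3 + 8/3·R2
  [ 1  -4/3     0 ]
  [ 0     1  9/11 ]
  [ 0     0  2/11 ]
R3 -> 11/2·R3
  [ 1  -4/3     0 ]
  [ 0     1  9/11 ]
  [ 0     0     1 ]
R2 -> R2 − 9/11·R3
  [ 1  -4/3  0 ]
  [ 0     1  0 ]
  [ 0     0  1 ]
R1 -> R1 + 4/3·R2
  [ 1  0  0 ]
  [ 0  1  0 ]
  [ 0  0  1 ]
Pivot columns are the columns containing a leading 1.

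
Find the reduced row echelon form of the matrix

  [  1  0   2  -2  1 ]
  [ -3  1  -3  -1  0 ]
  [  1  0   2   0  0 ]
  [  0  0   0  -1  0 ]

[[1, 0, 2, 0, 0], [0, 1, 3, 0, 0], [0, 0, 0, 1, 0], [0, 0, 0, 0, 1]]

R2 -> R2 + 3·R1
  [ 1  0  2  -2  1 ]
  [ 0  1  3  -7  3 ]
  [ 1  0  2   0  0 ]
  [ 0  0  0  -1  0 ]
R3 -> R3 − R1
  [ 1  0  2  -2   1 ]
  [ 0  1  3  -7   3 ]
  [ 0  0  0   2  -1 ]
  [ 0  0  0  -1   0 ]
R3 -> 1/2·R3
  [ 1  0  2  -2     1 ]
  [ 0  1  3  -7     3 ]
  [ 0  0  0   1  -1/2 ]
  [ 0  0  0  -1     0 ]
R4 -> R4 + R3
  [ 1  0  2  -2     1 ]
  [ 0  1  3  -7     3 ]
  [ 0  0  0   1  -1/2 ]
  [ 0  0  0   0  -1/2 ]
R4 -> -2·R4
  [ 1  0  2  -2     1 ]
  [ 0  1  3  -7     3 ]
  [ 0  0  0   1  -1/2 ]
  [ 0  0  0   0     1 ]
R3 -> R3 + 1/2·R4
  [ 1  0  2  -2  1 ]
  [ 0  1  3  -7  3 ]
  [ 0  0  0   1  0 ]
  [ 0  0  0   0  1 ]
R2 -> R2 − 3·R4
  [ 1  0  2  -2  1 ]
  [ 0  1  3  -7  0 ]
  [ 0  0  0   1  0 ]
  [ 0  0  0   0  1 ]
R1 -> R1 − R4
  [ 1  0  2  -2  0 ]
  [ 0  1  3  -7  0 ]
  [ 0  0  0   1  0 ]
  [ 0  0  0   0  1 ]
R2 -> R2 + 7·R3
  [ 1  0  2  -2  0 ]
  [ 0  1  3   0  0 ]
  [ 0  0  0   1  0 ]
  [ 0  0  0   0  1 ]
R1 -> R1 + 2·R3
  [ 1  0  2  0  0 ]
  [ 0  1  3  0  0 ]
  [ 0  0  0  1  0 ]
  [ 0  0  0  0  1 ]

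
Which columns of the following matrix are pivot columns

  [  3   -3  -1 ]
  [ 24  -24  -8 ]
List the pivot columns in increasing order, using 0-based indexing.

Multiply R1 by 1/3.
  [  1   -1  -1/3 ]
  [ 24  -24    -8 ]
Subtract 24 times R1 from R2.
  [ 1  -1  -1/3 ]
  [ 0   0     0 ]
Pivot columns are the columns containing a leading 1.

0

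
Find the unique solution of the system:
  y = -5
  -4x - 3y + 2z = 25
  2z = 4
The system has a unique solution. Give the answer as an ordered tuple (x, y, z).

(-3/2, -5, 2)

Form the augmented matrix and row-reduce:
  [  0   1  0  |  -5 ]
  [ -4  -3  2  |  25 ]
  [  0   0  2  |   4 ]
R1 ↔ R2
R1 ← -1/4·R1
R3 ← 1/2·R3
R1 ← R1 + 1/2·R3
R1 ← R1 − 3/4·R2
Reading off the last column: x = -3/2, y = -5, z = 2.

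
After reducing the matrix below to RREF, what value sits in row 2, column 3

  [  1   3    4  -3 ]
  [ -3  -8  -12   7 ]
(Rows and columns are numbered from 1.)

r2 → r2 + 3·r1
  [ 1  3  4  -3 ]
  [ 0  1  0  -2 ]
r1 → r1 − 3·r2
  [ 1  0  4   3 ]
  [ 0  1  0  -2 ]

0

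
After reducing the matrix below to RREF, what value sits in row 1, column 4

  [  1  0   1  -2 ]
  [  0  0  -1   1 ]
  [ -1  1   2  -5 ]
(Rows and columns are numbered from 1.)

-1

Add R1 to R3.
  [ 1  0   1  -2 ]
  [ 0  0  -1   1 ]
  [ 0  1   3  -7 ]
Swap R2 and R3.
  [ 1  0   1  -2 ]
  [ 0  1   3  -7 ]
  [ 0  0  -1   1 ]
Multiply R3 by -1.
  [ 1  0  1  -2 ]
  [ 0  1  3  -7 ]
  [ 0  0  1  -1 ]
Subtract 3 times R3 from R2.
  [ 1  0  1  -2 ]
  [ 0  1  0  -4 ]
  [ 0  0  1  -1 ]
Subtract R3 from R1.
  [ 1  0  0  -1 ]
  [ 0  1  0  -4 ]
  [ 0  0  1  -1 ]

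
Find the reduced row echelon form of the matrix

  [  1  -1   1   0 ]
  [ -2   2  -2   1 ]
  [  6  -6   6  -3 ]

[[1, -1, 1, 0], [0, 0, 0, 1], [0, 0, 0, 0]]

ρ2 := ρ2 + 2·ρ1
  [ 1  -1  1   0 ]
  [ 0   0  0   1 ]
  [ 6  -6  6  -3 ]
ρ3 := ρ3 − 6·ρ1
  [ 1  -1  1   0 ]
  [ 0   0  0   1 ]
  [ 0   0  0  -3 ]
ρ3 := ρ3 + 3·ρ2
  [ 1  -1  1  0 ]
  [ 0   0  0  1 ]
  [ 0   0  0  0 ]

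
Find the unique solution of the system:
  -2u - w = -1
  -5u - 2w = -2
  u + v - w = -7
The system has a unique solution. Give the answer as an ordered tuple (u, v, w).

Form the augmented matrix and row-reduce:
  [ -2  0  -1  |  -1 ]
  [ -5  0  -2  |  -2 ]
  [  1  1  -1  |  -7 ]
R1 -> -1/2·R1
  [  1  0  1/2  |  1/2 ]
  [ -5  0   -2  |   -2 ]
  [  1  1   -1  |   -7 ]
R2 -> R2 + 5·R1
  [ 1  0  1/2  |  1/2 ]
  [ 0  0  1/2  |  1/2 ]
  [ 1  1   -1  |   -7 ]
R3 -> R3 − R1
  [ 1  0   1/2  |    1/2 ]
  [ 0  0   1/2  |    1/2 ]
  [ 0  1  -3/2  |  -15/2 ]
R2 <-> R3
  [ 1  0   1/2  |    1/2 ]
  [ 0  1  -3/2  |  -15/2 ]
  [ 0  0   1/2  |    1/2 ]
R3 -> 2·R3
  [ 1  0   1/2  |    1/2 ]
  [ 0  1  -3/2  |  -15/2 ]
  [ 0  0     1  |      1 ]
R2 -> R2 + 3/2·R3
  [ 1  0  1/2  |  1/2 ]
  [ 0  1    0  |   -6 ]
  [ 0  0    1  |    1 ]
R1 -> R1 − 1/2·R3
  [ 1  0  0  |   0 ]
  [ 0  1  0  |  -6 ]
  [ 0  0  1  |   1 ]
Reading off the last column: u = 0, v = -6, w = 1.

(0, -6, 1)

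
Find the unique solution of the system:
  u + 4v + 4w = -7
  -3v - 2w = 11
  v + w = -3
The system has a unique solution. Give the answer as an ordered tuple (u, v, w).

Form the augmented matrix and row-reduce:
  [ 1   4   4  |  -7 ]
  [ 0  -3  -2  |  11 ]
  [ 0   1   1  |  -3 ]
R2 → -1/3·R2
  [ 1  4    4  |     -7 ]
  [ 0  1  2/3  |  -11/3 ]
  [ 0  1    1  |     -3 ]
R3 → R3 − R2
  [ 1  4    4  |     -7 ]
  [ 0  1  2/3  |  -11/3 ]
  [ 0  0  1/3  |    2/3 ]
R3 → 3·R3
  [ 1  4    4  |     -7 ]
  [ 0  1  2/3  |  -11/3 ]
  [ 0  0    1  |      2 ]
R2 → R2 − 2/3·R3
  [ 1  4  4  |  -7 ]
  [ 0  1  0  |  -5 ]
  [ 0  0  1  |   2 ]
R1 → R1 − 4·R3
  [ 1  4  0  |  -15 ]
  [ 0  1  0  |   -5 ]
  [ 0  0  1  |    2 ]
R1 → R1 − 4·R2
  [ 1  0  0  |   5 ]
  [ 0  1  0  |  -5 ]
  [ 0  0  1  |   2 ]
Reading off the last column: u = 5, v = -5, w = 2.

(5, -5, 2)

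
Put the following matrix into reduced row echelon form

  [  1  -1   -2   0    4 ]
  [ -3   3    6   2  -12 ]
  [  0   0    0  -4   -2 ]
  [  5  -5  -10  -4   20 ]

[[1, -1, -2, 0, 0], [0, 0, 0, 1, 0], [0, 0, 0, 0, 1], [0, 0, 0, 0, 0]]

ρ2 → ρ2 + 3·ρ1
  [ 1  -1   -2   0   4 ]
  [ 0   0    0   2   0 ]
  [ 0   0    0  -4  -2 ]
  [ 5  -5  -10  -4  20 ]
ρ4 → ρ4 − 5·ρ1
  [ 1  -1  -2   0   4 ]
  [ 0   0   0   2   0 ]
  [ 0   0   0  -4  -2 ]
  [ 0   0   0  -4   0 ]
ρ2 → 1/2·ρ2
  [ 1  -1  -2   0   4 ]
  [ 0   0   0   1   0 ]
  [ 0   0   0  -4  -2 ]
  [ 0   0   0  -4   0 ]
ρ3 → ρ3 + 4·ρ2
  [ 1  -1  -2   0   4 ]
  [ 0   0   0   1   0 ]
  [ 0   0   0   0  -2 ]
  [ 0   0   0  -4   0 ]
ρ4 → ρ4 + 4·ρ2
  [ 1  -1  -2  0   4 ]
  [ 0   0   0  1   0 ]
  [ 0   0   0  0  -2 ]
  [ 0   0   0  0   0 ]
ρ3 → -1/2·ρ3
  [ 1  -1  -2  0  4 ]
  [ 0   0   0  1  0 ]
  [ 0   0   0  0  1 ]
  [ 0   0   0  0  0 ]
ρ1 → ρ1 − 4·ρ3
  [ 1  -1  -2  0  0 ]
  [ 0   0   0  1  0 ]
  [ 0   0   0  0  1 ]
  [ 0   0   0  0  0 ]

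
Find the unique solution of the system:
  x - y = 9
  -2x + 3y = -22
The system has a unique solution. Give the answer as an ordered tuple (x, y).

Form the augmented matrix and row-reduce:
  [  1  -1  |    9 ]
  [ -2   3  |  -22 ]
r2 ← r2 + 2·r1
  [ 1  -1  |   9 ]
  [ 0   1  |  -4 ]
r1 ← r1 + r2
  [ 1  0  |   5 ]
  [ 0  1  |  -4 ]
Reading off the last column: x = 5, y = -4.

(5, -4)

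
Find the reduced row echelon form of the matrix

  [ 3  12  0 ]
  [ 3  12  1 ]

R1 → 1/3·R1
  [ 1   4  0 ]
  [ 3  12  1 ]
R2 → R2 − 3·R1
  [ 1  4  0 ]
  [ 0  0  1 ]

[[1, 4, 0], [0, 0, 1]]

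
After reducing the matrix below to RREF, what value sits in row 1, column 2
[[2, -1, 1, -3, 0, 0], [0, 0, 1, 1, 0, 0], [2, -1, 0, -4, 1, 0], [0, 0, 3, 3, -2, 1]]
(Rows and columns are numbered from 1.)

-1/2

Multiply R1 by 1/2.
  [ 1  -1/2  1/2  -3/2   0  0 ]
  [ 0     0    1     1   0  0 ]
  [ 2    -1    0    -4   1  0 ]
  [ 0     0    3     3  -2  1 ]
Subtract 2 times R1 from R3.
  [ 1  -1/2  1/2  -3/2   0  0 ]
  [ 0     0    1     1   0  0 ]
  [ 0     0   -1    -1   1  0 ]
  [ 0     0    3     3  -2  1 ]
Add R2 to R3.
  [ 1  -1/2  1/2  -3/2   0  0 ]
  [ 0     0    1     1   0  0 ]
  [ 0     0    0     0   1  0 ]
  [ 0     0    3     3  -2  1 ]
Subtract 3 times R2 from R4.
  [ 1  -1/2  1/2  -3/2   0  0 ]
  [ 0     0    1     1   0  0 ]
  [ 0     0    0     0   1  0 ]
  [ 0     0    0     0  -2  1 ]
Add 2 times R3 to R4.
  [ 1  -1/2  1/2  -3/2  0  0 ]
  [ 0     0    1     1  0  0 ]
  [ 0     0    0     0  1  0 ]
  [ 0     0    0     0  0  1 ]
Subtract 1/2 times R2 from R1.
  [ 1  -1/2  0  -2  0  0 ]
  [ 0     0  1   1  0  0 ]
  [ 0     0  0   0  1  0 ]
  [ 0     0  0   0  0  1 ]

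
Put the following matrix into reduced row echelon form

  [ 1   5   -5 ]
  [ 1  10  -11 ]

[[1, 0, 1], [0, 1, -6/5]]

Subtract R1 from R2.
  [ 1  5  -5 ]
  [ 0  5  -6 ]
Multiply R2 by 1/5.
  [ 1  5    -5 ]
  [ 0  1  -6/5 ]
Subtract 5 times R2 from R1.
  [ 1  0     1 ]
  [ 0  1  -6/5 ]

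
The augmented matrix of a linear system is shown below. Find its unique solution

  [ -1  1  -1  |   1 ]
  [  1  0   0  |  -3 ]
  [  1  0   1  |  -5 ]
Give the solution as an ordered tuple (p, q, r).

(-3, -4, -2)

R1 := -1·R1
  [ 1  -1  1  |  -1 ]
  [ 1   0  0  |  -3 ]
  [ 1   0  1  |  -5 ]
R2 := R2 − R1
  [ 1  -1   1  |  -1 ]
  [ 0   1  -1  |  -2 ]
  [ 1   0   1  |  -5 ]
R3 := R3 − R1
  [ 1  -1   1  |  -1 ]
  [ 0   1  -1  |  -2 ]
  [ 0   1   0  |  -4 ]
R3 := R3 − R2
  [ 1  -1   1  |  -1 ]
  [ 0   1  -1  |  -2 ]
  [ 0   0   1  |  -2 ]
R2 := R2 + R3
  [ 1  -1  1  |  -1 ]
  [ 0   1  0  |  -4 ]
  [ 0   0  1  |  -2 ]
R1 := R1 − R3
  [ 1  -1  0  |   1 ]
  [ 0   1  0  |  -4 ]
  [ 0   0  1  |  -2 ]
R1 := R1 + R2
  [ 1  0  0  |  -3 ]
  [ 0  1  0  |  -4 ]
  [ 0  0  1  |  -2 ]
Reading off the last column: p = -3, q = -4, r = -2.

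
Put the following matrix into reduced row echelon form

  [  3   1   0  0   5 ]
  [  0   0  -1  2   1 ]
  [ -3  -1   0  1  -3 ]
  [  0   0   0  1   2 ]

[[1, 1/3, 0, 0, 5/3], [0, 0, 1, 0, 3], [0, 0, 0, 1, 2], [0, 0, 0, 0, 0]]

R1 ← 1/3·R1
  [  1  1/3   0  0  5/3 ]
  [  0    0  -1  2    1 ]
  [ -3   -1   0  1   -3 ]
  [  0    0   0  1    2 ]
R3 ← R3 + 3·R1
  [ 1  1/3   0  0  5/3 ]
  [ 0    0  -1  2    1 ]
  [ 0    0   0  1    2 ]
  [ 0    0   0  1    2 ]
R2 ← -1·R2
  [ 1  1/3  0   0  5/3 ]
  [ 0    0  1  -2   -1 ]
  [ 0    0  0   1    2 ]
  [ 0    0  0   1    2 ]
R4 ← R4 − R3
  [ 1  1/3  0   0  5/3 ]
  [ 0    0  1  -2   -1 ]
  [ 0    0  0   1    2 ]
  [ 0    0  0   0    0 ]
R2 ← R2 + 2·R3
  [ 1  1/3  0  0  5/3 ]
  [ 0    0  1  0    3 ]
  [ 0    0  0  1    2 ]
  [ 0    0  0  0    0 ]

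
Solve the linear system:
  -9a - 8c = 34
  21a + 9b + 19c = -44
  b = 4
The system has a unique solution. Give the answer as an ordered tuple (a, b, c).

(-2, 4, -2)

Form the augmented matrix and row-reduce:
  [ -9  0  -8  |   34 ]
  [ 21  9  19  |  -44 ]
  [  0  1   0  |    4 ]
r1 -> -1/9·r1
  [  1  0  8/9  |  -34/9 ]
  [ 21  9   19  |    -44 ]
  [  0  1    0  |      4 ]
r2 -> r2 − 21·r1
  [ 1  0  8/9  |  -34/9 ]
  [ 0  9  1/3  |  106/3 ]
  [ 0  1    0  |      4 ]
r2 -> 1/9·r2
  [ 1  0   8/9  |   -34/9 ]
  [ 0  1  1/27  |  106/27 ]
  [ 0  1     0  |       4 ]
r3 -> r3 − r2
  [ 1  0    8/9  |   -34/9 ]
  [ 0  1   1/27  |  106/27 ]
  [ 0  0  -1/27  |    2/27 ]
r3 -> -27·r3
  [ 1  0   8/9  |   -34/9 ]
  [ 0  1  1/27  |  106/27 ]
  [ 0  0     1  |      -2 ]
r2 -> r2 − 1/27·r3
  [ 1  0  8/9  |  -34/9 ]
  [ 0  1    0  |      4 ]
  [ 0  0    1  |     -2 ]
r1 -> r1 − 8/9·r3
  [ 1  0  0  |  -2 ]
  [ 0  1  0  |   4 ]
  [ 0  0  1  |  -2 ]
Reading off the last column: a = -2, b = 4, c = -2.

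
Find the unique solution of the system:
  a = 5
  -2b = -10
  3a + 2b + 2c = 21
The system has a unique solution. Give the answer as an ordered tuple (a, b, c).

Form the augmented matrix and row-reduce:
  [ 1   0  0  |    5 ]
  [ 0  -2  0  |  -10 ]
  [ 3   2  2  |   21 ]
Subtract 3 times r1 from r3.
Multiply r2 by -1/2.
Subtract 2 times r2 from r3.
Multiply r3 by 1/2.
Reading off the last column: a = 5, b = 5, c = -2.

(5, 5, -2)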